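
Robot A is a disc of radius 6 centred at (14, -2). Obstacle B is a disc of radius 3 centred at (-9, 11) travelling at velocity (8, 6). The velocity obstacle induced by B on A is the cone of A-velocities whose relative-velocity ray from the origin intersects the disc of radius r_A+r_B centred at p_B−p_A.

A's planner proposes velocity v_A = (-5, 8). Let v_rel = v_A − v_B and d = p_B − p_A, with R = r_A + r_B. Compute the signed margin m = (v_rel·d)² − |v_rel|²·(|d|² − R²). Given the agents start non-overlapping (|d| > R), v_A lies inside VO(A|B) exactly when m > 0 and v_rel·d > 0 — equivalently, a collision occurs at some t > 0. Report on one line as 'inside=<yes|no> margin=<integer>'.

d = (-23, 13),  |d|² = 698;  R = 6+3 = 9,  c = 698−9² = 617
v_rel = (-13, 2),  |v_rel|² = 173;  v_rel·d = (-13)·(-23) + (2)·(13) = 325
173·t² − 650·t + 617 = 0  ⇒  m = 325² − 173·617 = -1116
m = -1116 < 0,  v_rel·d = 325 > 0  ⇒  outside

inside=no margin=-1116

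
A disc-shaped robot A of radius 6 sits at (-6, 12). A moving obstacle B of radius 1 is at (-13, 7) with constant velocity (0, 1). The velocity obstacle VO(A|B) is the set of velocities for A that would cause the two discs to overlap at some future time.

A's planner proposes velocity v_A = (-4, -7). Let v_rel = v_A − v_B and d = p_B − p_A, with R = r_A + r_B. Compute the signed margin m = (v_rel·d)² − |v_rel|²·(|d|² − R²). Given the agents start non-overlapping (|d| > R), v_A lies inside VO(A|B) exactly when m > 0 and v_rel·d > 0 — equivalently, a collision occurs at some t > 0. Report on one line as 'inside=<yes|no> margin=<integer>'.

d = (-7, -5),  |d|² = 74;  R = 6+1 = 7,  c = 74−7² = 25
v_rel = (-4, -8),  |v_rel|² = 80;  v_rel·d = (-4)·(-7) + (-8)·(-5) = 68
80·t² − 136·t + 25 = 0  ⇒  m = 68² − 80·25 = 2624
m = 2624 > 0,  v_rel·d = 68 > 0  ⇒  inside

inside=yes margin=2624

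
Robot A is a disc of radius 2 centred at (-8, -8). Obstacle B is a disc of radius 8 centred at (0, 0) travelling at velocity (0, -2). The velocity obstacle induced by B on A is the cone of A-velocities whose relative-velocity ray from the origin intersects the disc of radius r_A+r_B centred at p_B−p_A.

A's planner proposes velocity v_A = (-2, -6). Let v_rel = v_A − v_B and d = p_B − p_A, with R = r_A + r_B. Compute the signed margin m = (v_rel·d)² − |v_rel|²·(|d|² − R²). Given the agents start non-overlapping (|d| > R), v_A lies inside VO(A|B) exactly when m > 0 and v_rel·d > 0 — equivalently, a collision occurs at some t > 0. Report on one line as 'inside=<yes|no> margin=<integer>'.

d = (8, 8),  |d|² = 128;  R = 2+8 = 10,  c = 128−10² = 28
v_rel = (-2, -4),  |v_rel|² = 20;  v_rel·d = (-2)·(8) + (-4)·(8) = -48
20·t² + 96·t + 28 = 0  ⇒  m = (-48)² − 20·28 = 1744
m = 1744 > 0,  v_rel·d = -48 < 0  ⇒  outside

inside=no margin=1744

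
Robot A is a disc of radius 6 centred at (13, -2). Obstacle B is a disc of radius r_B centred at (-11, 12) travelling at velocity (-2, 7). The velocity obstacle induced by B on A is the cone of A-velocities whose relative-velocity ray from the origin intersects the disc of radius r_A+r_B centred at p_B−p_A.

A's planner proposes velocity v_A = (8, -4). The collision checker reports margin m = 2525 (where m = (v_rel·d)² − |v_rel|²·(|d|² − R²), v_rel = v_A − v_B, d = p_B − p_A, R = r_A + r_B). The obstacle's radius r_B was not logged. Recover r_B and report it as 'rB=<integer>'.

m = 2525
d = (-24, 14);  v_rel = (10, -11),  |v_rel|² = 221
v_rel×d = (10)·(14) − (-11)·(-24) = -124
since m = R²·221 − (-124)²:  R² = (15376 + 2525) / 221 = 81
R = √81 = 9  ⇒  r_B = 9 − 6 = 3

rB=3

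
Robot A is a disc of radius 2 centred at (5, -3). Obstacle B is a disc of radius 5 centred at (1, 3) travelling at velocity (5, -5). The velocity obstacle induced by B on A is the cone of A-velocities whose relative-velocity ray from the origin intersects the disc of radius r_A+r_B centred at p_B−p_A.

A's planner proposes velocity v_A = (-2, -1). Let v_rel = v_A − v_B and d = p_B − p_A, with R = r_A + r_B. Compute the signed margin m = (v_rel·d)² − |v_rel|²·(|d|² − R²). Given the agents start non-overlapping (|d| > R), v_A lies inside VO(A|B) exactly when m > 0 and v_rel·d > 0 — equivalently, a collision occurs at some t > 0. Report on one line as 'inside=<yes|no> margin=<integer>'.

d = (-4, 6),  |d|² = 52;  R = 2+5 = 7,  c = 52−7² = 3
v_rel = (-7, 4),  |v_rel|² = 65;  v_rel·d = (-7)·(-4) + (4)·(6) = 52
65·t² − 104·t + 3 = 0  ⇒  m = 52² − 65·3 = 2509
m = 2509 > 0,  v_rel·d = 52 > 0  ⇒  inside

inside=yes margin=2509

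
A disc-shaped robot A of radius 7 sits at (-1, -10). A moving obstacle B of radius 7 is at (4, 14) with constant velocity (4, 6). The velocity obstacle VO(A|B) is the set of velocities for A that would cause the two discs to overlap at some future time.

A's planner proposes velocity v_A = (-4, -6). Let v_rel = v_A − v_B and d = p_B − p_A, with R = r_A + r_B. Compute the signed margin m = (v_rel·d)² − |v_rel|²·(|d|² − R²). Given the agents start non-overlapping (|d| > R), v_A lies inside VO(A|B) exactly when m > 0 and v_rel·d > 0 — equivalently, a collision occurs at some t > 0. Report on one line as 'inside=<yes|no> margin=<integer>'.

d = (5, 24),  |d|² = 601;  R = 7+7 = 14,  c = 601−14² = 405
v_rel = (-8, -12),  |v_rel|² = 208;  v_rel·d = (-8)·(5) + (-12)·(24) = -328
208·t² + 656·t + 405 = 0  ⇒  m = (-328)² − 208·405 = 23344
m = 23344 > 0,  v_rel·d = -328 < 0  ⇒  outside

inside=no margin=23344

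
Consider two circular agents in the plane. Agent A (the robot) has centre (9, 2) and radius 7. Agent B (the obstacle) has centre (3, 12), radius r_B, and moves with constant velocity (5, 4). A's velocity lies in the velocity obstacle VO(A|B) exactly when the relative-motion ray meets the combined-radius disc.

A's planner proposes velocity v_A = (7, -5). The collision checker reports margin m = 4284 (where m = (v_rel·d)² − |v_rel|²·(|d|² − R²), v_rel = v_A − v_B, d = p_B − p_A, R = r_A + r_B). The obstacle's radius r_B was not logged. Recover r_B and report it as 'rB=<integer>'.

m = 4284
d = (-6, 10);  v_rel = (2, -9),  |v_rel|² = 85
v_rel×d = (2)·(10) − (-9)·(-6) = -34
since m = R²·85 − (-34)²:  R² = (1156 + 4284) / 85 = 64
R = √64 = 8  ⇒  r_B = 8 − 7 = 1

rB=1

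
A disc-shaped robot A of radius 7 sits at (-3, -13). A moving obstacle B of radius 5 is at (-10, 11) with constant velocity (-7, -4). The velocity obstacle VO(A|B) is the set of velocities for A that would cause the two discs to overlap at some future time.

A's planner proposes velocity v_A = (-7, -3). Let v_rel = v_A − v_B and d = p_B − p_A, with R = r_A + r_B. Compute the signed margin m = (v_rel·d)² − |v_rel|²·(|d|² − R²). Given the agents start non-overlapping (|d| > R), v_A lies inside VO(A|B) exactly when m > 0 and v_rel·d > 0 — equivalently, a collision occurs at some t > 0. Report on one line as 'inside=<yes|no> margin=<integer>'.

d = (-7, 24),  |d|² = 625;  R = 7+5 = 12,  c = 625−12² = 481
v_rel = (0, 1),  |v_rel|² = 1;  v_rel·d = (0)·(-7) + (1)·(24) = 24
1·t² − 48·t + 481 = 0  ⇒  m = 24² − 1·481 = 95
m = 95 > 0,  v_rel·d = 24 > 0  ⇒  inside

inside=yes margin=95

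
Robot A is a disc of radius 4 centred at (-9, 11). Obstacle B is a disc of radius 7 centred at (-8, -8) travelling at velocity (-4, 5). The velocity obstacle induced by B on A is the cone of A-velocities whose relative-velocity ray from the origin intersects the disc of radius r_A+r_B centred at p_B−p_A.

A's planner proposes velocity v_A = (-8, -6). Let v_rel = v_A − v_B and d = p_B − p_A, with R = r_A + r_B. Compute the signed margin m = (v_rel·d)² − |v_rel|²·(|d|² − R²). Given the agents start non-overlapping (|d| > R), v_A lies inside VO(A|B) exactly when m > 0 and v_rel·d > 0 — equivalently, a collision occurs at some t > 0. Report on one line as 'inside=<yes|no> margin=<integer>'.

d = (1, -19),  |d|² = 362;  R = 4+7 = 11,  c = 362−11² = 241
v_rel = (-4, -11),  |v_rel|² = 137;  v_rel·d = (-4)·(1) + (-11)·(-19) = 205
137·t² − 410·t + 241 = 0  ⇒  m = 205² − 137·241 = 9008
m = 9008 > 0,  v_rel·d = 205 > 0  ⇒  inside

inside=yes margin=9008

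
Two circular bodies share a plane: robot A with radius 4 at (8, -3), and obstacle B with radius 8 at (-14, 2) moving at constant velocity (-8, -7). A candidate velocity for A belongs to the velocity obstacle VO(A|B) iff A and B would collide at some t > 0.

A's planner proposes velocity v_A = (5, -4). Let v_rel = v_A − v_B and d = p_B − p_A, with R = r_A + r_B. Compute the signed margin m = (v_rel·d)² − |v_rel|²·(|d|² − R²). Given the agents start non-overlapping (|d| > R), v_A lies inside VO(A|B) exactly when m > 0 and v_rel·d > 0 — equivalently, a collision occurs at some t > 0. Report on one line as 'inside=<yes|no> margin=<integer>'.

d = (-22, 5),  |d|² = 509;  R = 4+8 = 12,  c = 509−12² = 365
v_rel = (13, 3),  |v_rel|² = 178;  v_rel·d = (13)·(-22) + (3)·(5) = -271
178·t² + 542·t + 365 = 0  ⇒  m = (-271)² − 178·365 = 8471
m = 8471 > 0,  v_rel·d = -271 < 0  ⇒  outside

inside=no margin=8471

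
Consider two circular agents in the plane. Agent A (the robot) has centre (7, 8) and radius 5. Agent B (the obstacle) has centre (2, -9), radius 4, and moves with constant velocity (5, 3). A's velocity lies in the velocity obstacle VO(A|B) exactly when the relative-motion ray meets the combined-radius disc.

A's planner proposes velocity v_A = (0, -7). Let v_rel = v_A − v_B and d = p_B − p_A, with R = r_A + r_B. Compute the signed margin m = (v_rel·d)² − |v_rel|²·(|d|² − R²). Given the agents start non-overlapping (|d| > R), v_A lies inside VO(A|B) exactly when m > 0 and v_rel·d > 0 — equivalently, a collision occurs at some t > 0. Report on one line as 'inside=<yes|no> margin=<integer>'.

d = (-5, -17),  |d|² = 314;  R = 5+4 = 9,  c = 314−9² = 233
v_rel = (-5, -10),  |v_rel|² = 125;  v_rel·d = (-5)·(-5) + (-10)·(-17) = 195
125·t² − 390·t + 233 = 0  ⇒  m = 195² − 125·233 = 8900
m = 8900 > 0,  v_rel·d = 195 > 0  ⇒  inside

inside=yes margin=8900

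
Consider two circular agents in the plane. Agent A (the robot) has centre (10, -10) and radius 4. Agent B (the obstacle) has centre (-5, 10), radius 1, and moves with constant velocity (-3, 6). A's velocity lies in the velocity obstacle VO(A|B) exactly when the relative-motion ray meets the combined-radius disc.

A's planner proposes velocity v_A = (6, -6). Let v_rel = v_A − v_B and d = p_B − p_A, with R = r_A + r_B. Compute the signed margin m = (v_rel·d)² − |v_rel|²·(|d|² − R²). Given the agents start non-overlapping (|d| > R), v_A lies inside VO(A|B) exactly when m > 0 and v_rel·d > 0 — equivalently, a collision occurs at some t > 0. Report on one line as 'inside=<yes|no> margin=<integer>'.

d = (-15, 20),  |d|² = 625;  R = 4+1 = 5,  c = 625−5² = 600
v_rel = (9, -12),  |v_rel|² = 225;  v_rel·d = (9)·(-15) + (-12)·(20) = -375
225·t² + 750·t + 600 = 0  ⇒  m = (-375)² − 225·600 = 5625
m = 5625 > 0,  v_rel·d = -375 < 0  ⇒  outside

inside=no margin=5625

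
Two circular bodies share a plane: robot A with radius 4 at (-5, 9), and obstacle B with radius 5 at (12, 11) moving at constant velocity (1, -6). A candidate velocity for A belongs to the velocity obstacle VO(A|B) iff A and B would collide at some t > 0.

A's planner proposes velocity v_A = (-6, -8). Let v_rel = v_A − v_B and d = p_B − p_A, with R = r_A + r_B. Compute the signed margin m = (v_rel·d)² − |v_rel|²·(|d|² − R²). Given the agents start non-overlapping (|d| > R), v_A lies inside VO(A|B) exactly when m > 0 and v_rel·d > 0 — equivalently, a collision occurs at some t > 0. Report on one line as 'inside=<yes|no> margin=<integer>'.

d = (17, 2),  |d|² = 293;  R = 4+5 = 9,  c = 293−9² = 212
v_rel = (-7, -2),  |v_rel|² = 53;  v_rel·d = (-7)·(17) + (-2)·(2) = -123
53·t² + 246·t + 212 = 0  ⇒  m = (-123)² − 53·212 = 3893
m = 3893 > 0,  v_rel·d = -123 < 0  ⇒  outside

inside=no margin=3893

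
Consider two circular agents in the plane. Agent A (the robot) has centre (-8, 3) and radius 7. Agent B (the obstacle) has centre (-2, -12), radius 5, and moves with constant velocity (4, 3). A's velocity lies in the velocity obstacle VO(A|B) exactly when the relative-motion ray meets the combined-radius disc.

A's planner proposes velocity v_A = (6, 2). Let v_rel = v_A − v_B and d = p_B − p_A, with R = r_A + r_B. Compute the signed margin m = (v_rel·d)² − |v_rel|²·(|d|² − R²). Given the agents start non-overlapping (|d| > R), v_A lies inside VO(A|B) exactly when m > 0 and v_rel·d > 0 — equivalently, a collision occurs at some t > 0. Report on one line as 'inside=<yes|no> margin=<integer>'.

d = (6, -15),  |d|² = 261;  R = 7+5 = 12,  c = 261−12² = 117
v_rel = (2, -1),  |v_rel|² = 5;  v_rel·d = (2)·(6) + (-1)·(-15) = 27
5·t² − 54·t + 117 = 0  ⇒  m = 27² − 5·117 = 144
m = 144 > 0,  v_rel·d = 27 > 0  ⇒  inside

inside=yes margin=144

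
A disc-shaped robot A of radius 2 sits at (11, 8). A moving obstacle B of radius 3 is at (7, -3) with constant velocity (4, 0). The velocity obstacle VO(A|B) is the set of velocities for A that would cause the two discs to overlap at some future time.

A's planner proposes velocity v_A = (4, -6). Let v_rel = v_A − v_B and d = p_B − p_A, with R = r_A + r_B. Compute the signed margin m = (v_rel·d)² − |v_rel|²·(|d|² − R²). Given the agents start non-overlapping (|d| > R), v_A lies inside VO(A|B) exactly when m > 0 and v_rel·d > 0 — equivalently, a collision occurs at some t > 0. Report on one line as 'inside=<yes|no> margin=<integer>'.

d = (-4, -11),  |d|² = 137;  R = 2+3 = 5,  c = 137−5² = 112
v_rel = (0, -6),  |v_rel|² = 36;  v_rel·d = (0)·(-4) + (-6)·(-11) = 66
36·t² − 132·t + 112 = 0  ⇒  m = 66² − 36·112 = 324
m = 324 > 0,  v_rel·d = 66 > 0  ⇒  inside

inside=yes margin=324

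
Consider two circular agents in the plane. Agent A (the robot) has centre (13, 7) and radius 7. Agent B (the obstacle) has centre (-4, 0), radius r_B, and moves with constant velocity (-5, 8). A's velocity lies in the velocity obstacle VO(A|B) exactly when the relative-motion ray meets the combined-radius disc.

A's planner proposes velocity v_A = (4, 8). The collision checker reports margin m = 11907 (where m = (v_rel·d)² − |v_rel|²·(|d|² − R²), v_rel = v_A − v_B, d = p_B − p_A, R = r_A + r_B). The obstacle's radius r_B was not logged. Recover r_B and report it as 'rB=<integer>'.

m = 11907
d = (-17, -7);  v_rel = (9, 0),  |v_rel|² = 81
v_rel×d = (9)·(-7) − (0)·(-17) = -63
since m = R²·81 − (-63)²:  R² = (3969 + 11907) / 81 = 196
R = √196 = 14  ⇒  r_B = 14 − 7 = 7

rB=7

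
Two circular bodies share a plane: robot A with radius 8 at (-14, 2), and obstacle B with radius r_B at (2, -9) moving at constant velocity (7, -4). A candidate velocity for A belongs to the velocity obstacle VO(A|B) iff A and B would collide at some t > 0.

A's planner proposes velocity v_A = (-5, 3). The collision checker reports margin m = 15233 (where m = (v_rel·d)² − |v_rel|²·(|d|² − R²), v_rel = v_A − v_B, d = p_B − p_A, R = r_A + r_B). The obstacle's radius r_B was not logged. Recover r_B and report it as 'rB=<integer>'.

m = 15233
d = (16, -11);  v_rel = (-12, 7),  |v_rel|² = 193
v_rel×d = (-12)·(-11) − (7)·(16) = 20
since m = R²·193 − 20²:  R² = (400 + 15233) / 193 = 81
R = √81 = 9  ⇒  r_B = 9 − 8 = 1

rB=1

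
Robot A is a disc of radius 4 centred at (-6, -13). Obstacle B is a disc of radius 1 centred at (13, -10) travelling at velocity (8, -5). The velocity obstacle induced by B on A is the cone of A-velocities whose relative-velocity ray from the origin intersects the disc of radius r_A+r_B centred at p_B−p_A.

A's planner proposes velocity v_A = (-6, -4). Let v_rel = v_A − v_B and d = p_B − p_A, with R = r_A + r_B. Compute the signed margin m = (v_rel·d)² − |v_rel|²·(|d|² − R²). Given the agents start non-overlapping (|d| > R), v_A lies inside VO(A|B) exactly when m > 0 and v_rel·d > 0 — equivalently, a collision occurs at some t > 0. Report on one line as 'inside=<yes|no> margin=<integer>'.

d = (19, 3),  |d|² = 370;  R = 4+1 = 5,  c = 370−5² = 345
v_rel = (-14, 1),  |v_rel|² = 197;  v_rel·d = (-14)·(19) + (1)·(3) = -263
197·t² + 526·t + 345 = 0  ⇒  m = (-263)² − 197·345 = 1204
m = 1204 > 0,  v_rel·d = -263 < 0  ⇒  outside

inside=no margin=1204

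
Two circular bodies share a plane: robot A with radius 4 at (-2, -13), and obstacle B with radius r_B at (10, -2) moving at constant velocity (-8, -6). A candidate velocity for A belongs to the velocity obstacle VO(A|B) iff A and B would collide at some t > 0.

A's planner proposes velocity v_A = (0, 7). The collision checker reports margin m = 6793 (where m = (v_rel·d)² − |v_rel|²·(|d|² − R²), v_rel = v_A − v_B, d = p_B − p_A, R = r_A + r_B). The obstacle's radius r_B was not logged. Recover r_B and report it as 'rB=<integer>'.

m = 6793
d = (12, 11);  v_rel = (8, 13),  |v_rel|² = 233
v_rel×d = (8)·(11) − (13)·(12) = -68
since m = R²·233 − (-68)²:  R² = (4624 + 6793) / 233 = 49
R = √49 = 7  ⇒  r_B = 7 − 4 = 3

rB=3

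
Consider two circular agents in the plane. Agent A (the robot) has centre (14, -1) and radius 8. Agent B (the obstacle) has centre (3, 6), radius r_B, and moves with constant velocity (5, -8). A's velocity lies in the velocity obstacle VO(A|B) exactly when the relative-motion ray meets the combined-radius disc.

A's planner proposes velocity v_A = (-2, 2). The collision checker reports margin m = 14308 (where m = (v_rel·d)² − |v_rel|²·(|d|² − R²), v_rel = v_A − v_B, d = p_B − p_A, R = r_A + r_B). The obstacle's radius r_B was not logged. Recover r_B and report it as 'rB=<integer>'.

m = 14308
d = (-11, 7);  v_rel = (-7, 10),  |v_rel|² = 149
v_rel×d = (-7)·(7) − (10)·(-11) = 61
since m = R²·149 − 61²:  R² = (3721 + 14308) / 149 = 121
R = √121 = 11  ⇒  r_B = 11 − 8 = 3

rB=3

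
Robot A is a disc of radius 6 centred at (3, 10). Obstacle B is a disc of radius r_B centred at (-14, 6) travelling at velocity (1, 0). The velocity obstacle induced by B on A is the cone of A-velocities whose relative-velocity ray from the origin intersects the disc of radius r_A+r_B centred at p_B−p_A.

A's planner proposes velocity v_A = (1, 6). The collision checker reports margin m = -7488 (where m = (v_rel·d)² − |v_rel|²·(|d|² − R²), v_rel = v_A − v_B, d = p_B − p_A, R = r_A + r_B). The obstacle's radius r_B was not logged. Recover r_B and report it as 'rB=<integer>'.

m = -7488
d = (-17, -4);  v_rel = (0, 6),  |v_rel|² = 36
v_rel×d = (0)·(-4) − (6)·(-17) = 102
since m = R²·36 − 102²:  R² = (10404 + -7488) / 36 = 81
R = √81 = 9  ⇒  r_B = 9 − 6 = 3

rB=3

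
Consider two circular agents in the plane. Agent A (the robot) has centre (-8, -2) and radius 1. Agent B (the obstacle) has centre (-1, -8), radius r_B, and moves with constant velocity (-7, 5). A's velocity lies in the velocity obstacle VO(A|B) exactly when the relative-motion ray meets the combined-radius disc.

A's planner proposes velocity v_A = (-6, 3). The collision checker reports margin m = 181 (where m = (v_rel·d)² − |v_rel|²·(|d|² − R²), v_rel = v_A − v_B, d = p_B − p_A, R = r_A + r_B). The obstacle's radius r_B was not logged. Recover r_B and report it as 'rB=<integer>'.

m = 181
d = (7, -6);  v_rel = (1, -2),  |v_rel|² = 5
v_rel×d = (1)·(-6) − (-2)·(7) = 8
since m = R²·5 − 8²:  R² = (64 + 181) / 5 = 49
R = √49 = 7  ⇒  r_B = 7 − 1 = 6

rB=6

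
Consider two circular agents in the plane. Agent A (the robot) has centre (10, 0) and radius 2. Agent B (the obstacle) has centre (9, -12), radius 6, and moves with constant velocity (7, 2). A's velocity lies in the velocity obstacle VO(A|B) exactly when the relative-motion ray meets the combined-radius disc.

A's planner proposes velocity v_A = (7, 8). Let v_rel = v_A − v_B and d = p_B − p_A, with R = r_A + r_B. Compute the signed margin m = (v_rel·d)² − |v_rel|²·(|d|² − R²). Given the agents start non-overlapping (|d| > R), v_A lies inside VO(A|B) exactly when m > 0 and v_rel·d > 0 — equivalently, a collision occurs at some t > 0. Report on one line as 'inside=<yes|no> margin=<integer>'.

d = (-1, -12),  |d|² = 145;  R = 2+6 = 8,  c = 145−8² = 81
v_rel = (0, 6),  |v_rel|² = 36;  v_rel·d = (0)·(-1) + (6)·(-12) = -72
36·t² + 144·t + 81 = 0  ⇒  m = (-72)² − 36·81 = 2268
m = 2268 > 0,  v_rel·d = -72 < 0  ⇒  outside

inside=no margin=2268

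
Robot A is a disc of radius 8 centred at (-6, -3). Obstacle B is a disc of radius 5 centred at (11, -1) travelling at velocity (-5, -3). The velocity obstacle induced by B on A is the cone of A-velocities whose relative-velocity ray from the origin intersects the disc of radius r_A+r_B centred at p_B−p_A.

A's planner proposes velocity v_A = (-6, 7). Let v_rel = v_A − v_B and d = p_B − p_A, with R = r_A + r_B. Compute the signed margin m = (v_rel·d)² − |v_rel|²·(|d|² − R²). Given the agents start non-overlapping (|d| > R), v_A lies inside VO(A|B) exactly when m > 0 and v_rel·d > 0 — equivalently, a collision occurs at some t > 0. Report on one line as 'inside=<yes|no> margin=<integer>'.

d = (17, 2),  |d|² = 293;  R = 8+5 = 13,  c = 293−13² = 124
v_rel = (-1, 10),  |v_rel|² = 101;  v_rel·d = (-1)·(17) + (10)·(2) = 3
101·t² − 6·t + 124 = 0  ⇒  m = 3² − 101·124 = -12515
m = -12515 < 0,  v_rel·d = 3 > 0  ⇒  outside

inside=no margin=-12515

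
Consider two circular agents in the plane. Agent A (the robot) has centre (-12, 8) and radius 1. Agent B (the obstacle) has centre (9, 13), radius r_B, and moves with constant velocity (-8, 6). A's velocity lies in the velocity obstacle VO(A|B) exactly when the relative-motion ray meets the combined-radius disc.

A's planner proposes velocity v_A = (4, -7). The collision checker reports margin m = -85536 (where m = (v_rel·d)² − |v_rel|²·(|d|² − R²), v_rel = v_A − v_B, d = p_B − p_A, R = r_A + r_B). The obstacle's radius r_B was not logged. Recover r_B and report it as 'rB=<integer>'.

m = -85536
d = (21, 5);  v_rel = (12, -13),  |v_rel|² = 313
v_rel×d = (12)·(5) − (-13)·(21) = 333
since m = R²·313 − 333²:  R² = (110889 + -85536) / 313 = 81
R = √81 = 9  ⇒  r_B = 9 − 1 = 8

rB=8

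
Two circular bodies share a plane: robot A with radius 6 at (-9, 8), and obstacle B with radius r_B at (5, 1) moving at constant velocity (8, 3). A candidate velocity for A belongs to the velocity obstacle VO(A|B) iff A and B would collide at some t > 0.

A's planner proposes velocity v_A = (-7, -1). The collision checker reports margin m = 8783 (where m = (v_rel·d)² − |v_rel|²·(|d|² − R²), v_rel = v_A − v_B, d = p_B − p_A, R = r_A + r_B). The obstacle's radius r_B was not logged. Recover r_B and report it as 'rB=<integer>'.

m = 8783
d = (14, -7);  v_rel = (-15, -4),  |v_rel|² = 241
v_rel×d = (-15)·(-7) − (-4)·(14) = 161
since m = R²·241 − 161²:  R² = (25921 + 8783) / 241 = 144
R = √144 = 12  ⇒  r_B = 12 − 6 = 6

rB=6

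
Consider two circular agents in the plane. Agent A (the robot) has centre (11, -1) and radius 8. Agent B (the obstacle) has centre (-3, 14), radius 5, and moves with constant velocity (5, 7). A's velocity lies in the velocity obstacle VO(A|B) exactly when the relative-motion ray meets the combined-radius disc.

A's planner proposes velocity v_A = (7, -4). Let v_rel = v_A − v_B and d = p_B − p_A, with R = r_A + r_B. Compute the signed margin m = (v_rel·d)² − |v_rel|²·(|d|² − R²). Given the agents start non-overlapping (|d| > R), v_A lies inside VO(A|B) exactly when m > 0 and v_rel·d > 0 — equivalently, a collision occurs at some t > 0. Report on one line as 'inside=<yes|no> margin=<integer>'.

d = (-14, 15),  |d|² = 421;  R = 8+5 = 13,  c = 421−13² = 252
v_rel = (2, -11),  |v_rel|² = 125;  v_rel·d = (2)·(-14) + (-11)·(15) = -193
125·t² + 386·t + 252 = 0  ⇒  m = (-193)² − 125·252 = 5749
m = 5749 > 0,  v_rel·d = -193 < 0  ⇒  outside

inside=no margin=5749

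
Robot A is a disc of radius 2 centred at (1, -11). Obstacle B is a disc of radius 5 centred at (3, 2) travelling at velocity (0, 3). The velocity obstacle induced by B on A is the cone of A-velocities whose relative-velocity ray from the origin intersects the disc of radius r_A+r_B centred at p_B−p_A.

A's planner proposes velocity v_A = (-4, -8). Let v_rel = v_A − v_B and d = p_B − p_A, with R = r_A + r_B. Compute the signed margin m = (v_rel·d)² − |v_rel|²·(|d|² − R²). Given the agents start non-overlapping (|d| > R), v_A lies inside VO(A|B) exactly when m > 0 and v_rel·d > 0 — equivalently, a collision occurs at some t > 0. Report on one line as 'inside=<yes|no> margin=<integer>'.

d = (2, 13),  |d|² = 173;  R = 2+5 = 7,  c = 173−7² = 124
v_rel = (-4, -11),  |v_rel|² = 137;  v_rel·d = (-4)·(2) + (-11)·(13) = -151
137·t² + 302·t + 124 = 0  ⇒  m = (-151)² − 137·124 = 5813
m = 5813 > 0,  v_rel·d = -151 < 0  ⇒  outside

inside=no margin=5813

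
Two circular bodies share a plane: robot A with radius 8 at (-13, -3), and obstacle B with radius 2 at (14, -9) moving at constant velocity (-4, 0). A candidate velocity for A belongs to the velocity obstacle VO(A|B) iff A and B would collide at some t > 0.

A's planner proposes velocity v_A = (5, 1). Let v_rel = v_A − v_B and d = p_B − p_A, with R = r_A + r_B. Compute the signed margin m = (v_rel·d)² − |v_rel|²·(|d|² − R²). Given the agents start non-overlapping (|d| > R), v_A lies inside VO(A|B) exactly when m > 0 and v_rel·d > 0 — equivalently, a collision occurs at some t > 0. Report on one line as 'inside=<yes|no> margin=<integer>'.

d = (27, -6),  |d|² = 765;  R = 8+2 = 10,  c = 765−10² = 665
v_rel = (9, 1),  |v_rel|² = 82;  v_rel·d = (9)·(27) + (1)·(-6) = 237
82·t² − 474·t + 665 = 0  ⇒  m = 237² − 82·665 = 1639
m = 1639 > 0,  v_rel·d = 237 > 0  ⇒  inside

inside=yes margin=1639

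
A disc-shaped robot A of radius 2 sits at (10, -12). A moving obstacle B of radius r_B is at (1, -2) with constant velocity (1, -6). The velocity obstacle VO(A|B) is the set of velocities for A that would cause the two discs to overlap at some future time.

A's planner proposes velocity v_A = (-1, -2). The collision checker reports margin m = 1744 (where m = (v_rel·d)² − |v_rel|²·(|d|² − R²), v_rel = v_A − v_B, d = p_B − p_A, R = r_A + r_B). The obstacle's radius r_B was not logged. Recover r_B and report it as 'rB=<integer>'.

m = 1744
d = (-9, 10);  v_rel = (-2, 4),  |v_rel|² = 20
v_rel×d = (-2)·(10) − (4)·(-9) = 16
since m = R²·20 − 16²:  R² = (256 + 1744) / 20 = 100
R = √100 = 10  ⇒  r_B = 10 − 2 = 8

rB=8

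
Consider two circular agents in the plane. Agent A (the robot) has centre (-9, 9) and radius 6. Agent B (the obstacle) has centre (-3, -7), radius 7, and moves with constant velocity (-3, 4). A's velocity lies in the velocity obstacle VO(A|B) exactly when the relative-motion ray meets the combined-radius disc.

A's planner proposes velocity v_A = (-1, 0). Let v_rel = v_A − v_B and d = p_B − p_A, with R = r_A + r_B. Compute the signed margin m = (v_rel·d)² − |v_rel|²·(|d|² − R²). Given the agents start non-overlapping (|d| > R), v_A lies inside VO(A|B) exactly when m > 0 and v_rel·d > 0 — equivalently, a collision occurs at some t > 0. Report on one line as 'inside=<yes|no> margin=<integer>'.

d = (6, -16),  |d|² = 292;  R = 6+7 = 13,  c = 292−13² = 123
v_rel = (2, -4),  |v_rel|² = 20;  v_rel·d = (2)·(6) + (-4)·(-16) = 76
20·t² − 152·t + 123 = 0  ⇒  m = 76² − 20·123 = 3316
m = 3316 > 0,  v_rel·d = 76 > 0  ⇒  inside

inside=yes margin=3316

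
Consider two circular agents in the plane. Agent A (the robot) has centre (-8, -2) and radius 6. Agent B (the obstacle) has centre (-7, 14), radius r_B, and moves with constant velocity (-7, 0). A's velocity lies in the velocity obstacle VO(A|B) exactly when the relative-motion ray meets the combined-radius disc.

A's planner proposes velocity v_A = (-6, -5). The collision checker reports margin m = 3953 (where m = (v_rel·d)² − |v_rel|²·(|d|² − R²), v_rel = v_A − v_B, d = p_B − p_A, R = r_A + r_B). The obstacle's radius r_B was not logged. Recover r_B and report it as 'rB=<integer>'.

m = 3953
d = (1, 16);  v_rel = (1, -5),  |v_rel|² = 26
v_rel×d = (1)·(16) − (-5)·(1) = 21
since m = R²·26 − 21²:  R² = (441 + 3953) / 26 = 169
R = √169 = 13  ⇒  r_B = 13 − 6 = 7

rB=7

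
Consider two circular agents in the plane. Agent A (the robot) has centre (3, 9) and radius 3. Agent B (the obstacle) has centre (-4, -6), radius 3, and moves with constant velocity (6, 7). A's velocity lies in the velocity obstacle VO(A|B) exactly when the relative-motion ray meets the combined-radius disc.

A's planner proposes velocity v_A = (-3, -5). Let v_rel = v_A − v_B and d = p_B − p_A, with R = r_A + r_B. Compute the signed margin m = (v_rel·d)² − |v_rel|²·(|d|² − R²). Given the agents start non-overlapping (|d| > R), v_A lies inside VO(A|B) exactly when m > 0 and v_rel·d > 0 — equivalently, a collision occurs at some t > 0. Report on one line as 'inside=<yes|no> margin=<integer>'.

d = (-7, -15),  |d|² = 274;  R = 3+3 = 6,  c = 274−6² = 238
v_rel = (-9, -12),  |v_rel|² = 225;  v_rel·d = (-9)·(-7) + (-12)·(-15) = 243
225·t² − 486·t + 238 = 0  ⇒  m = 243² − 225·238 = 5499
m = 5499 > 0,  v_rel·d = 243 > 0  ⇒  inside

inside=yes margin=5499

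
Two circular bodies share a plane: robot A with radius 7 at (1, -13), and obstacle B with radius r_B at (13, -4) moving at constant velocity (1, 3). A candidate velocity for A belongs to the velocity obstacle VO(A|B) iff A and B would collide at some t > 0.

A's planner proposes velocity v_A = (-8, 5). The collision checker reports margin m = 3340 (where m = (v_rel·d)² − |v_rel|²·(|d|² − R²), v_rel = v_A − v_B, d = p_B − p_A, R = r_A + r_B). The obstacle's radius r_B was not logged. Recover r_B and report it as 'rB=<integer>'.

m = 3340
d = (12, 9);  v_rel = (-9, 2),  |v_rel|² = 85
v_rel×d = (-9)·(9) − (2)·(12) = -105
since m = R²·85 − (-105)²:  R² = (11025 + 3340) / 85 = 169
R = √169 = 13  ⇒  r_B = 13 − 7 = 6

rB=6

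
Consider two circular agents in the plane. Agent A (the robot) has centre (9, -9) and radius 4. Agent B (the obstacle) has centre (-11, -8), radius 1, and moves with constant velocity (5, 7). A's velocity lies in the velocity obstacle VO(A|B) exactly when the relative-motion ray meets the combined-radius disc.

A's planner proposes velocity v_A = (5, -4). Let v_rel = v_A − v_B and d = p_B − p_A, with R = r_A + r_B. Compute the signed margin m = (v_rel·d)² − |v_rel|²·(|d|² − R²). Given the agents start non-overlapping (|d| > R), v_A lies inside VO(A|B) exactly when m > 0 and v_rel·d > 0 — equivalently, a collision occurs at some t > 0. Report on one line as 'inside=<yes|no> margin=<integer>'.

d = (-20, 1),  |d|² = 401;  R = 4+1 = 5,  c = 401−5² = 376
v_rel = (0, -11),  |v_rel|² = 121;  v_rel·d = (0)·(-20) + (-11)·(1) = -11
121·t² + 22·t + 376 = 0  ⇒  m = (-11)² − 121·376 = -45375
m = -45375 < 0,  v_rel·d = -11 < 0  ⇒  outside

inside=no margin=-45375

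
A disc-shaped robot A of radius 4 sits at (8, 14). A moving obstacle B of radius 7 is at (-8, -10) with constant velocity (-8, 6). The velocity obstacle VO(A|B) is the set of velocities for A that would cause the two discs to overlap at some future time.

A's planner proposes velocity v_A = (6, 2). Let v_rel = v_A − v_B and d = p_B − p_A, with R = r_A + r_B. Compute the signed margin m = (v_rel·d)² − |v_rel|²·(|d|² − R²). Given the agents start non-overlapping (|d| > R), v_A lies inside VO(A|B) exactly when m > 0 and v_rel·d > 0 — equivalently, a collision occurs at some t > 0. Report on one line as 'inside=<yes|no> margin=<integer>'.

d = (-16, -24),  |d|² = 832;  R = 4+7 = 11,  c = 832−11² = 711
v_rel = (14, -4),  |v_rel|² = 212;  v_rel·d = (14)·(-16) + (-4)·(-24) = -128
212·t² + 256·t + 711 = 0  ⇒  m = (-128)² − 212·711 = -134348
m = -134348 < 0,  v_rel·d = -128 < 0  ⇒  outside

inside=no margin=-134348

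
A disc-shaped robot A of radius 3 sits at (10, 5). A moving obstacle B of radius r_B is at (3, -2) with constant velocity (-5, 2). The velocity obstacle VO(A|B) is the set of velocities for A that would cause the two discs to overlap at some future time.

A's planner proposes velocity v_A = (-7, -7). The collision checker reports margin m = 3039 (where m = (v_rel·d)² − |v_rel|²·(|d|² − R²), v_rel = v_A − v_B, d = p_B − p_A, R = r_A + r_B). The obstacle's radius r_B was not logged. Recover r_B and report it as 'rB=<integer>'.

m = 3039
d = (-7, -7);  v_rel = (-2, -9),  |v_rel|² = 85
v_rel×d = (-2)·(-7) − (-9)·(-7) = -49
since m = R²·85 − (-49)²:  R² = (2401 + 3039) / 85 = 64
R = √64 = 8  ⇒  r_B = 8 − 3 = 5

rB=5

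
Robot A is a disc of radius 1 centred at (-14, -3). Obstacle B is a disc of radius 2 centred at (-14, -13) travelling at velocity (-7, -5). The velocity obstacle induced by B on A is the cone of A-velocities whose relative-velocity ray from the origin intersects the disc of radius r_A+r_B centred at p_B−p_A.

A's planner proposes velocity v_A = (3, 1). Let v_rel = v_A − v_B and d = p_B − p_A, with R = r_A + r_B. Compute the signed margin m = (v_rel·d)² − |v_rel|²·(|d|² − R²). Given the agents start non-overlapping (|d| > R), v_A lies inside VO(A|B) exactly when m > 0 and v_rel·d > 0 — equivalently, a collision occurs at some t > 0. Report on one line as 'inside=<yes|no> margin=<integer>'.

d = (0, -10),  |d|² = 100;  R = 1+2 = 3,  c = 100−3² = 91
v_rel = (10, 6),  |v_rel|² = 136;  v_rel·d = (10)·(0) + (6)·(-10) = -60
136·t² + 120·t + 91 = 0  ⇒  m = (-60)² − 136·91 = -8776
m = -8776 < 0,  v_rel·d = -60 < 0  ⇒  outside

inside=no margin=-8776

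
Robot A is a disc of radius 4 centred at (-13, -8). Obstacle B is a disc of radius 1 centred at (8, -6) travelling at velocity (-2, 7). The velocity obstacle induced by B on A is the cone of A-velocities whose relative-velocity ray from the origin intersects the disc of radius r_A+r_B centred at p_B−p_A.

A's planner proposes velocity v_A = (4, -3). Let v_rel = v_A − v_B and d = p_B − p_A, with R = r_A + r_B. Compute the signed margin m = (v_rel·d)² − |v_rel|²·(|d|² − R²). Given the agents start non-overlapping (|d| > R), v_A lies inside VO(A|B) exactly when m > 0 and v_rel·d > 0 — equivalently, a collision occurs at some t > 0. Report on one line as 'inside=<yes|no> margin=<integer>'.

d = (21, 2),  |d|² = 445;  R = 4+1 = 5,  c = 445−5² = 420
v_rel = (6, -10),  |v_rel|² = 136;  v_rel·d = (6)·(21) + (-10)·(2) = 106
136·t² − 212·t + 420 = 0  ⇒  m = 106² − 136·420 = -45884
m = -45884 < 0,  v_rel·d = 106 > 0  ⇒  outside

inside=no margin=-45884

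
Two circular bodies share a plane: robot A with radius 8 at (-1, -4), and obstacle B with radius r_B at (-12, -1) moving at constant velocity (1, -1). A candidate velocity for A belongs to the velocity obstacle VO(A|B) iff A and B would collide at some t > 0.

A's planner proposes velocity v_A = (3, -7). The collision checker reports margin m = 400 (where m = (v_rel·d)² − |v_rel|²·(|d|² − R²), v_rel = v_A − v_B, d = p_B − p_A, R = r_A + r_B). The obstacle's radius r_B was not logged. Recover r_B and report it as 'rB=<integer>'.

m = 400
d = (-11, 3);  v_rel = (2, -6),  |v_rel|² = 40
v_rel×d = (2)·(3) − (-6)·(-11) = -60
since m = R²·40 − (-60)²:  R² = (3600 + 400) / 40 = 100
R = √100 = 10  ⇒  r_B = 10 − 8 = 2

rB=2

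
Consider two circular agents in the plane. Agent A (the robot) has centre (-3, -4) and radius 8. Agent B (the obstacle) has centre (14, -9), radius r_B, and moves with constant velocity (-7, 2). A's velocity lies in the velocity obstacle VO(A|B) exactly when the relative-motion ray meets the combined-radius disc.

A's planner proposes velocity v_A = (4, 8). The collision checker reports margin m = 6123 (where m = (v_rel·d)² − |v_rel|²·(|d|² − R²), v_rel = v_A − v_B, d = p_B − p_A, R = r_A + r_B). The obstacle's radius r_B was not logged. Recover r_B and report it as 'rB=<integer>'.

m = 6123
d = (17, -5);  v_rel = (11, 6),  |v_rel|² = 157
v_rel×d = (11)·(-5) − (6)·(17) = -157
since m = R²·157 − (-157)²:  R² = (24649 + 6123) / 157 = 196
R = √196 = 14  ⇒  r_B = 14 − 8 = 6

rB=6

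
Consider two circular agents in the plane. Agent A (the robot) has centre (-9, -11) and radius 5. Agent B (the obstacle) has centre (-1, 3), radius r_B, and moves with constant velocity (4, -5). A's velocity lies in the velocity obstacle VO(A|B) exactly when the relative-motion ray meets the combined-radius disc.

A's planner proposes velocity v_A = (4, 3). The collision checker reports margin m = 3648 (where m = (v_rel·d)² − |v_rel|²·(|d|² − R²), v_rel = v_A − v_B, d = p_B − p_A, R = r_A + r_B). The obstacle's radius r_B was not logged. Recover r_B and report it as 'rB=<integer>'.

m = 3648
d = (8, 14);  v_rel = (0, 8),  |v_rel|² = 64
v_rel×d = (0)·(14) − (8)·(8) = -64
since m = R²·64 − (-64)²:  R² = (4096 + 3648) / 64 = 121
R = √121 = 11  ⇒  r_B = 11 − 5 = 6

rB=6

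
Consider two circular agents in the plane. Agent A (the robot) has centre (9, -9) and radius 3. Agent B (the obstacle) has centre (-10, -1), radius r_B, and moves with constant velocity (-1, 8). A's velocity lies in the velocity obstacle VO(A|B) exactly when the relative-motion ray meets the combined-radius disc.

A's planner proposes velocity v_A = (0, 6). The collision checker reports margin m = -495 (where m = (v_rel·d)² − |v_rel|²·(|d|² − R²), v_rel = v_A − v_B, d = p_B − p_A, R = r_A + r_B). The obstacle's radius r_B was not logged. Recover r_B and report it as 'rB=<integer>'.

m = -495
d = (-19, 8);  v_rel = (1, -2),  |v_rel|² = 5
v_rel×d = (1)·(8) − (-2)·(-19) = -30
since m = R²·5 − (-30)²:  R² = (900 + -495) / 5 = 81
R = √81 = 9  ⇒  r_B = 9 − 3 = 6

rB=6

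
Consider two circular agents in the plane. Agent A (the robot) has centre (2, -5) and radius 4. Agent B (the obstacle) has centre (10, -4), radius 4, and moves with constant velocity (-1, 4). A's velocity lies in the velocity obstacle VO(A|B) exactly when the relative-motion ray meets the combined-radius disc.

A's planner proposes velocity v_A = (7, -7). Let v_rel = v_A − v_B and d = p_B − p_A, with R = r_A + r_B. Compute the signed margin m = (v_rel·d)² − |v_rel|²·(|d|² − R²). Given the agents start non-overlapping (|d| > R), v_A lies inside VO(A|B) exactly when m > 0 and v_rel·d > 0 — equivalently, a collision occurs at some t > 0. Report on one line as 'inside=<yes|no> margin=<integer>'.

d = (8, 1),  |d|² = 65;  R = 4+4 = 8,  c = 65−8² = 1
v_rel = (8, -11),  |v_rel|² = 185;  v_rel·d = (8)·(8) + (-11)·(1) = 53
185·t² − 106·t + 1 = 0  ⇒  m = 53² − 185·1 = 2624
m = 2624 > 0,  v_rel·d = 53 > 0  ⇒  inside

inside=yes margin=2624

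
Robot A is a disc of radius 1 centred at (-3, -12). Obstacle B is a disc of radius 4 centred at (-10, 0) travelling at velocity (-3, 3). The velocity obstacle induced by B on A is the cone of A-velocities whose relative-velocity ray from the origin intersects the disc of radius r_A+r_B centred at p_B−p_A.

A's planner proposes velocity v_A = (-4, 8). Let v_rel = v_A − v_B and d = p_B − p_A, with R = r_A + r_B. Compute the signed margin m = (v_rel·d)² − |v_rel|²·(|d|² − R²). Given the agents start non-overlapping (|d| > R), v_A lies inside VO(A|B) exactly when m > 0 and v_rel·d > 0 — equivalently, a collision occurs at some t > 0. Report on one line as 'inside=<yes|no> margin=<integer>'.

d = (-7, 12),  |d|² = 193;  R = 1+4 = 5,  c = 193−5² = 168
v_rel = (-1, 5),  |v_rel|² = 26;  v_rel·d = (-1)·(-7) + (5)·(12) = 67
26·t² − 134·t + 168 = 0  ⇒  m = 67² − 26·168 = 121
m = 121 > 0,  v_rel·d = 67 > 0  ⇒  inside

inside=yes margin=121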